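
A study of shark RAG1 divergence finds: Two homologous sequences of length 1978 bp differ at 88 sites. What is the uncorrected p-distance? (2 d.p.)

0.04

p = 88/1978 = 0.044489… ≈ 0.04 (to 2 d.p.).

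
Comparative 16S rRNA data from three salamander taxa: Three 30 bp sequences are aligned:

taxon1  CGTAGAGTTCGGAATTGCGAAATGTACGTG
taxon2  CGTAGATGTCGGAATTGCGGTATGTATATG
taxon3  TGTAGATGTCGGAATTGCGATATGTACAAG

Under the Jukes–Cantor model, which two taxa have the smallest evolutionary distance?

taxon2 and taxon3

taxon1–taxon2: 6/30 differ, p = 0.200, d = 0.233.
taxon1–taxon3: 6/30 differ, p = 0.200, d = 0.233.
taxon2–taxon3: 4/30 differ, p = 0.133, d = 0.147.
The smallest distance is between taxon2 and taxon3.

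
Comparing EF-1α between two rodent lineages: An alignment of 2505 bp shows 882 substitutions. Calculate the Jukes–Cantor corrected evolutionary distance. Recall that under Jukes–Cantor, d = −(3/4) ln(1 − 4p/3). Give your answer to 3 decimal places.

0.475

p = 882/2505 ≈ 0.352096.
d = −(3/4) ln(1 − 4p/3) = −0.75 ln(1 − 0.469461) = −0.75 ln(0.530539)
  = −0.75 × (-0.633862) = 0.475397 substitutions/site.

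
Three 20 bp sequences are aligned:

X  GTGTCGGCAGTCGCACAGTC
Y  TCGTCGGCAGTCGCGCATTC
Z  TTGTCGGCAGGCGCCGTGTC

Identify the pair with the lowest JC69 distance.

X–Y: 4/20 differ, p = 0.200, d = 0.233.
X–Z: 5/20 differ, p = 0.250, d = 0.304.
Y–Z: 6/20 differ, p = 0.300, d = 0.383.
The smallest distance is between X and Y.

X and Y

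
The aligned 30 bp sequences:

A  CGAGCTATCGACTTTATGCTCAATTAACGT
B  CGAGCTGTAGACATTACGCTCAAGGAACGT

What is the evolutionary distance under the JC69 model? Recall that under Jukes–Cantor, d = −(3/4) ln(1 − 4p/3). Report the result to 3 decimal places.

0.233

The sequences differ at 6 of 30 sites (7, 9, 13, 17, 24, 25), so p = 6/30 = 0.2.
d = −(3/4) ln(1 − 4p/3) = −0.75 ln(1 − 0.266667) = −0.75 ln(0.733333)
  = −0.75 × (-0.310155) = 0.232616 substitutions/site.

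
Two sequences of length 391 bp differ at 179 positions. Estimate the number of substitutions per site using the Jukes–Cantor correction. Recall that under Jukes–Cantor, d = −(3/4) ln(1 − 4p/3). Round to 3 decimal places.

p = 179/391 ≈ 0.457801.
d = −(3/4) ln(1 − 4p/3) = −0.75 ln(1 − 0.610401) = −0.75 ln(0.389599)
  = −0.75 × (-0.942637) = 0.706978 substitutions/site.

0.707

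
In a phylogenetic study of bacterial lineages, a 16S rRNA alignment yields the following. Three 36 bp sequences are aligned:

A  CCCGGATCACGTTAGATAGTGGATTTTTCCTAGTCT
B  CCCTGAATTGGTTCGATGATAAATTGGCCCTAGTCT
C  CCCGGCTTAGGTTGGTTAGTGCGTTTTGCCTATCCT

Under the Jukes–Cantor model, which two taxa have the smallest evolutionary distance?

A–B: 13/36 differ, p = 0.361, d = 0.493.
A–C: 10/36 differ, p = 0.278, d = 0.347.
B–C: 16/36 differ, p = 0.444, d = 0.673.
The smallest distance is between A and C.

A and C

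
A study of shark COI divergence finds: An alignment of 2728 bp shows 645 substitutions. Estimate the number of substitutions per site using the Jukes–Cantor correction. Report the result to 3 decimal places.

p = 645/2728 ≈ 0.236437.
d = −(3/4) ln(1 − 4p/3) = −0.75 ln(1 − 0.315249) = −0.75 ln(0.684751)
  = −0.75 × (-0.378700) = 0.284025 substitutions/site.

0.284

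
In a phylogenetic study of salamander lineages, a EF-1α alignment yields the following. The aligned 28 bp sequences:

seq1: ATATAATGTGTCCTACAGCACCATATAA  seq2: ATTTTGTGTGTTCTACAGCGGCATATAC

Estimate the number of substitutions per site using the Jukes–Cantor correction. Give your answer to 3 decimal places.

The sequences differ at 7 of 28 sites (3, 5, 6, 12, 20, 21, 28), so p = 7/28 = 0.25.
d = −(3/4) ln(1 − 4p/3) = −0.75 ln(1 − 0.333333) = −0.75 ln(0.666667)
  = −0.75 × (-0.405465) = 0.304099 substitutions/site.

0.304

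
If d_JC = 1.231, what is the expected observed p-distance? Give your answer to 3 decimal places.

p = (3/4)(1 − e^(−4d/3)) = 0.75 × (1 − e^(-1.641333)) = 0.75 × (1 − 0.193722) = 0.604709.

0.605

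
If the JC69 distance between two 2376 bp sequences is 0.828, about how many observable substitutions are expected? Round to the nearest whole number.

Invert JC69: p = (3/4)(1 − e^(−4d/3)) = 0.75 × (1 − e^(-1.104)) = 0.75 × (1 − 0.331542) = 0.501344.
Expected differing sites = pL ≈ 0.501344 × 2376 = 1191.193344 ≈ 1191.

1191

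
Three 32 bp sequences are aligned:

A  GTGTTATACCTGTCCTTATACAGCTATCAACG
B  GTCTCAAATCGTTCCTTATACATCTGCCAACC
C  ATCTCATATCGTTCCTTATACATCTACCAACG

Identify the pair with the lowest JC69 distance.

A–B: 10/32 differ, p = 0.313, d = 0.404.
A–C: 8/32 differ, p = 0.250, d = 0.304.
B–C: 4/32 differ, p = 0.125, d = 0.137.
The smallest distance is between B and C.

B and C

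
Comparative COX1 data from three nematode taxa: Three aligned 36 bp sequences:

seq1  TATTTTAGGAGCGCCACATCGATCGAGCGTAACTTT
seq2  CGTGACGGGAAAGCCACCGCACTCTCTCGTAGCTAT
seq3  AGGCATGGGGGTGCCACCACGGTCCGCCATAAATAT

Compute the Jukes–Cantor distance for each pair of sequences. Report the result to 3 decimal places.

seq1–seq2: 17/36 sites differ → p ≈ 0.472222, d = −0.75 ln(1 − 0.629629) = 0.744938 ≈ 0.745.
seq1–seq3: 17/36 sites differ → p ≈ 0.472222, d = −0.75 ln(1 − 0.629629) = 0.744938 ≈ 0.745.
seq2–seq3: 16/36 sites differ → p ≈ 0.444444, d = −0.75 ln(1 − 0.592592) = 0.673455 ≈ 0.673.

d(seq1,seq2) = 0.745, d(seq1,seq3) = 0.745, d(seq2,seq3) = 0.673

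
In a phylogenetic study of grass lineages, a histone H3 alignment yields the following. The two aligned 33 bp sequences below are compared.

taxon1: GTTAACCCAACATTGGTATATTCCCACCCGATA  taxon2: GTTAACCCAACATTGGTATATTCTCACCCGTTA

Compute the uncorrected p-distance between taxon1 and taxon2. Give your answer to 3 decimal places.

0.061

The sequences differ at 2 of 33 positions (sites 24, 31).
p = 2/33 = 0.060606… ≈ 0.061 (to 3 d.p.).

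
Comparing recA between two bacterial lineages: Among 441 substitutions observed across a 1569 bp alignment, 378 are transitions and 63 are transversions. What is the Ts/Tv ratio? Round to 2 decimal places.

R = 378/63 = 6.00.

6.00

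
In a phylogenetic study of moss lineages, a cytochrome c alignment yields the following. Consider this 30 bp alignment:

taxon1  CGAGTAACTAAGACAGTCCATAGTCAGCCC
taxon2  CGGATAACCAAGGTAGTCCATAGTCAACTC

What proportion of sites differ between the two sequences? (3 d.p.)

The sequences differ at 7 of 30 positions (sites 3, 4, 9, 13, 14, 27, 29).
p = 7/30 = 0.233333… ≈ 0.233 (to 3 d.p.).

0.233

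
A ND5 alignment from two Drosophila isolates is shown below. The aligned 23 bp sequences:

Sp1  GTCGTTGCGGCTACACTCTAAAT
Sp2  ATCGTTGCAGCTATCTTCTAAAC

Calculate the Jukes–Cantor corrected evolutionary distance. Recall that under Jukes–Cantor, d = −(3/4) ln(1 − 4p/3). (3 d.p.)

The sequences differ at 6 of 23 sites (1, 9, 14, 15, 16, 23), so p = 6/23 ≈ 0.26087.
d = −(3/4) ln(1 − 4p/3) = −0.75 ln(1 − 0.347827) = −0.75 ln(0.652173)
  = −0.75 × (-0.427445) = 0.320584 substitutions/site.

0.321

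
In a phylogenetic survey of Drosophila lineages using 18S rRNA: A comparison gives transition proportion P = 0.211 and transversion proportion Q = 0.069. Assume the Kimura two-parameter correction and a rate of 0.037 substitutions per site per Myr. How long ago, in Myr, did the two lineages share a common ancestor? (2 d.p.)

Under the Kimura two-parameter model, d = −½ ln(1 − 2P − Q) − ¼ ln(1 − 2Q).
1 − 2P − Q = 0.509, giving −½ ln(0.509) = 0.337654.
1 − 2Q = 0.862, giving −¼ ln(0.862) = 0.037125.
d = 0.337654 + 0.037125 = 0.374779.
Under a molecular clock d = 2μt, so t = d/(2μ) = 0.374779 / (2 × 0.037) = 5.06 Myr.

5.06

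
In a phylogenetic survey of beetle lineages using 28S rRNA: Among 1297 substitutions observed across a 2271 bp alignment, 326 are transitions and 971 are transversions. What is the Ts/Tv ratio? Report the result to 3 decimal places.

R = 326/971 = 0.335736… ≈ 0.336 (to 3 d.p.).

0.336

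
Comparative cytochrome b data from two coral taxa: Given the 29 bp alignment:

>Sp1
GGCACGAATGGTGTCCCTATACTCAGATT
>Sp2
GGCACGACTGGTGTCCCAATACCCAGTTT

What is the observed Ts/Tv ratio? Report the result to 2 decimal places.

0.33

Transitions are A↔G and C↔T; transversions are all other mismatches.
Transitions: 1. Transversions: 3.
R = 1/3 = 0.333333… ≈ 0.33 (to 2 d.p.).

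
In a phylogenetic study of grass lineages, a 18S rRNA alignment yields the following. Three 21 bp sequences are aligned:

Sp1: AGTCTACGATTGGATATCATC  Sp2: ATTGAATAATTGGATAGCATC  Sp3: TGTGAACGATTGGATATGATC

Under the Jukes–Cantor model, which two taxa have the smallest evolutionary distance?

Sp1–Sp2: 6/21 differ, p = 0.286, d = 0.360.
Sp1–Sp3: 4/21 differ, p = 0.190, d = 0.220.
Sp2–Sp3: 6/21 differ, p = 0.286, d = 0.360.
The smallest distance is between Sp1 and Sp3.

Sp1 and Sp3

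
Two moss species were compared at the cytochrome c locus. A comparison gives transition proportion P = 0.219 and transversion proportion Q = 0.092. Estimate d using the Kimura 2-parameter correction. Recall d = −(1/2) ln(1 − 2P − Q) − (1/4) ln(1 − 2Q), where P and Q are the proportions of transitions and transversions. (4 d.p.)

0.4283

Under the Kimura two-parameter model, d = −½ ln(1 − 2P − Q) − ¼ ln(1 − 2Q).
1 − 2P − Q = 0.47, giving −½ ln(0.47) = 0.377511.
1 − 2Q = 0.816, giving −¼ ln(0.816) = 0.050835.
d = 0.377511 + 0.050835 = 0.428346.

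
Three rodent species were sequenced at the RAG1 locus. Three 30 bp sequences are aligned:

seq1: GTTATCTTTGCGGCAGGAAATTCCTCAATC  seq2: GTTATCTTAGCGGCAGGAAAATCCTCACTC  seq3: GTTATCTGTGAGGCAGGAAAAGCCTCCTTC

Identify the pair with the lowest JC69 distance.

seq1 and seq2

seq1–seq2: 3/30 differ, p = 0.100, d = 0.107.
seq1–seq3: 6/30 differ, p = 0.200, d = 0.233.
seq2–seq3: 6/30 differ, p = 0.200, d = 0.233.
The smallest distance is between seq1 and seq2.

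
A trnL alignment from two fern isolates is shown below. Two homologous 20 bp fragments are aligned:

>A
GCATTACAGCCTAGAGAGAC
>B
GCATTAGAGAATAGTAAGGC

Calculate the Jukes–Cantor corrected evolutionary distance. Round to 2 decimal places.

0.38

The sequences differ at 6 of 20 sites (7, 10, 11, 15, 16, 19), so p = 6/20 = 0.3.
d = −(3/4) ln(1 − 4p/3) = −0.75 ln(1 − 0.4) = −0.75 ln(0.6)
  = −0.75 × (-0.510826) = 0.383120 substitutions/site.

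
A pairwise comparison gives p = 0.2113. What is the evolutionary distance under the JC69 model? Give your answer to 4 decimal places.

d = −(3/4) ln(1 − 4p/3) = −0.75 ln(1 − 0.281733) = −0.75 ln(0.718267)
  = −0.75 × (-0.330914) = 0.248186 substitutions/site.

0.2482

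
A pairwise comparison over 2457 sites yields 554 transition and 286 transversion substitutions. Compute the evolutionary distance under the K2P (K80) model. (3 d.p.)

P = 554/2457 ≈ 0.225478 and Q = 286/2457 ≈ 0.116402.
Under the Kimura two-parameter model, d = −½ ln(1 − 2P − Q) − ¼ ln(1 − 2Q).
1 − 2P − Q = 0.432642, giving −½ ln(0.432642) = 0.418922.
1 − 2Q = 0.767196, giving −¼ ln(0.767196) = 0.066253.
d = 0.418922 + 0.066253 = 0.485175.

0.485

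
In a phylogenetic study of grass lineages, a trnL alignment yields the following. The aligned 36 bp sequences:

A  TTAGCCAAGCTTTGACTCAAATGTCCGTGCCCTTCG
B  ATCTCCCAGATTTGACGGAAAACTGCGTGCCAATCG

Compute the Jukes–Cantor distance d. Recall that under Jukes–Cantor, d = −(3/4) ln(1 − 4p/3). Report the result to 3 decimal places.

0.441

The sequences differ at 12 of 36 sites, so p = 12/36 ≈ 0.333333.
d = −(3/4) ln(1 − 4p/3) = −0.75 ln(1 − 0.444444) = −0.75 ln(0.555556)
  = −0.75 × (-0.587786) = 0.440840 substitutions/site.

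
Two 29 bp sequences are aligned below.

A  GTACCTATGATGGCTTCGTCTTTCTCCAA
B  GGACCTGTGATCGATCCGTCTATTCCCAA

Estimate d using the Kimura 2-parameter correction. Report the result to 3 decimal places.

0.348

Of 29 sites, 4 differences are transitions and 4 are transversions, so P = 4/29 ≈ 0.137931 and Q = 4/29 ≈ 0.137931.
Under the Kimura two-parameter model, d = −½ ln(1 − 2P − Q) − ¼ ln(1 − 2Q).
1 − 2P − Q = 0.586207, giving −½ ln(0.586207) = 0.267041.
1 − 2Q = 0.724138, giving −¼ ln(0.724138) = 0.080693.
d = 0.267041 + 0.080693 = 0.347734.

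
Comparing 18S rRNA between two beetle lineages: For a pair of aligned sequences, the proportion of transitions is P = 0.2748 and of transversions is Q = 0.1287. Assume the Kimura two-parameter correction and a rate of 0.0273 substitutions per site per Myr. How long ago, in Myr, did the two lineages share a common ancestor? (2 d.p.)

Under the Kimura two-parameter model, d = −½ ln(1 − 2P − Q) − ¼ ln(1 − 2Q).
1 − 2P − Q = 0.3217, giving −½ ln(0.3217) = 0.567068.
1 − 2Q = 0.7426, giving −¼ ln(0.7426) = 0.074399.
d = 0.567068 + 0.074399 = 0.641467.
Under a molecular clock d = 2μt, so t = d/(2μ) = 0.641467 / (2 × 0.0273) = 11.75 Myr.

11.75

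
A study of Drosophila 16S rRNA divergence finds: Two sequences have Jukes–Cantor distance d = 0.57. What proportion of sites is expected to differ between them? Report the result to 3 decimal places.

p = (3/4)(1 − e^(−4d/3)) = 0.75 × (1 − e^(-0.76)) = 0.75 × (1 − 0.467666) = 0.399251.

0.399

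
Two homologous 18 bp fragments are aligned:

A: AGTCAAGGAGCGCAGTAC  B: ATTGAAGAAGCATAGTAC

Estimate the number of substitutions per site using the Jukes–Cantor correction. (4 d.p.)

The sequences differ at 5 of 18 sites (2, 4, 8, 12, 13), so p = 5/18 ≈ 0.277778.
d = −(3/4) ln(1 − 4p/3) = −0.75 ln(1 − 0.370371) = −0.75 ln(0.629629)
  = −0.75 × (-0.462625) = 0.346969 substitutions/site.

0.3470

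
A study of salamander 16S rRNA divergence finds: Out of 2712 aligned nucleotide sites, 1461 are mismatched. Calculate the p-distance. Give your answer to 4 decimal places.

0.5387

p = 1461/2712 = 0.538716… ≈ 0.5387 (to 4 d.p.).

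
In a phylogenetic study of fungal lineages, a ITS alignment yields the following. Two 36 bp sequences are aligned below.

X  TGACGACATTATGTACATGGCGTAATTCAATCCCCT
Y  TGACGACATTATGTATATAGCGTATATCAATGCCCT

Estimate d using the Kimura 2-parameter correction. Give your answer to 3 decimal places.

Of 36 sites, 2 differences are transitions and 3 are transversions, so P = 2/36 ≈ 0.055556 and Q = 3/36 ≈ 0.083333.
Under the Kimura two-parameter model, d = −½ ln(1 − 2P − Q) − ¼ ln(1 − 2Q).
1 − 2P − Q = 0.805555, giving −½ ln(0.805555) = 0.108112.
1 − 2Q = 0.833334, giving −¼ ln(0.833334) = 0.045580.
d = 0.108112 + 0.045580 = 0.153692.

0.154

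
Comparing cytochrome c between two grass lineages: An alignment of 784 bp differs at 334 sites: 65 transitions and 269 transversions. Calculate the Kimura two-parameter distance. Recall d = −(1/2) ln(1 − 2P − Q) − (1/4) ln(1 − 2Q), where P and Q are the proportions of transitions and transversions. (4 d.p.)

0.6454

P = 65/784 ≈ 0.082908 and Q = 269/784 ≈ 0.343112.
Under the Kimura two-parameter model, d = −½ ln(1 − 2P − Q) − ¼ ln(1 − 2Q).
1 − 2P − Q = 0.491072, giving −½ ln(0.491072) = 0.355582.
1 − 2Q = 0.313776, giving −¼ ln(0.313776) = 0.289769.
d = 0.355582 + 0.289769 = 0.645351.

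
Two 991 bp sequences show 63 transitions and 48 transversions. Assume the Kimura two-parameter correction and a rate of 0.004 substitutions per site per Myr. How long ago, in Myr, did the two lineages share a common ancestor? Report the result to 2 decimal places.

15.25

P = 63/991 ≈ 0.063572 and Q = 48/991 ≈ 0.048436.
Under the Kimura two-parameter model, d = −½ ln(1 − 2P − Q) − ¼ ln(1 − 2Q).
1 − 2P − Q = 0.82442, giving −½ ln(0.82442) = 0.096538.
1 − 2Q = 0.903128, giving −¼ ln(0.903128) = 0.025473.
d = 0.096538 + 0.025473 = 0.122011.
Under a molecular clock d = 2μt, so t = d/(2μ) = 0.122011 / (2 × 0.004) = 15.25 Myr.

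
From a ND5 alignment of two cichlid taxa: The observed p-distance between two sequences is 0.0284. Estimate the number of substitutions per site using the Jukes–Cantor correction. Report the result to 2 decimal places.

d = −(3/4) ln(1 − 4p/3) = −0.75 ln(1 − 0.037867) = −0.75 ln(0.962133)
  = −0.75 × (-0.038603) = 0.028952 substitutions/site.

0.03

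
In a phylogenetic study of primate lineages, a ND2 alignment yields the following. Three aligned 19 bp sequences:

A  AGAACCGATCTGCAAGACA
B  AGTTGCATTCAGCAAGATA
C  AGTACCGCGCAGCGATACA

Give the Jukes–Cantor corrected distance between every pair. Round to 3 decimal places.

d(A,B) = 0.507, d(A,C) = 0.410, d(B,C) = 0.618

A–B: 7/19 sites differ → p ≈ 0.368421, d = −0.75 ln(1 − 0.491228) = 0.506816 ≈ 0.507.
A–C: 6/19 sites differ → p ≈ 0.315789, d = −0.75 ln(1 − 0.421052) = 0.409907 ≈ 0.410.
B–C: 8/19 sites differ → p ≈ 0.421053, d = −0.75 ln(1 − 0.561404) = 0.618132 ≈ 0.618.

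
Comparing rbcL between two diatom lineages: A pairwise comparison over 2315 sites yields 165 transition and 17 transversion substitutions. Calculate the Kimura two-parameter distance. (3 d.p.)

P = 165/2315 ≈ 0.071274 and Q = 17/2315 ≈ 0.007343.
Under the Kimura two-parameter model, d = −½ ln(1 − 2P − Q) − ¼ ln(1 − 2Q).
1 − 2P − Q = 0.850109, giving −½ ln(0.850109) = 0.081195.
1 − 2Q = 0.985314, giving −¼ ln(0.985314) = 0.003699.
d = 0.081195 + 0.003699 = 0.084894.

0.085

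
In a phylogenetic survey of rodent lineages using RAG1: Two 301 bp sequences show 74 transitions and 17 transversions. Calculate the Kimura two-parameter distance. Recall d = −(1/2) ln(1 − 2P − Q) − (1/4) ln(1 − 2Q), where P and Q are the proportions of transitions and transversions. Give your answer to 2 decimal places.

P = 74/301 ≈ 0.245847 and Q = 17/301 ≈ 0.056478.
Under the Kimura two-parameter model, d = −½ ln(1 − 2P − Q) − ¼ ln(1 − 2Q).
1 − 2P − Q = 0.451828, giving −½ ln(0.451828) = 0.397227.
1 − 2Q = 0.887044, giving −¼ ln(0.887044) = 0.029965.
d = 0.397227 + 0.029965 = 0.427192.

0.43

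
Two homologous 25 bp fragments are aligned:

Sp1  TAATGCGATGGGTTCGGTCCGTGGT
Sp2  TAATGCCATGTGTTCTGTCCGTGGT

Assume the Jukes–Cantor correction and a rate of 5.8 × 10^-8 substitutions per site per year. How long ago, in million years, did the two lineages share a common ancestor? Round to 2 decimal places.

1.13

The sequences differ at 3 of 25 sites (7, 11, 16), so p = 3/25 = 0.12.
d = −(3/4) ln(1 − 4p/3) = −0.75 ln(1 − 0.16) = −0.75 ln(0.84)
  = −0.75 × (-0.174353) = 0.130765 substitutions/site.
Under a molecular clock d = 2μt, so t = d/(2μ) = 0.130765 / (2 × 5.8 × 10^-8) = 1.13 million years.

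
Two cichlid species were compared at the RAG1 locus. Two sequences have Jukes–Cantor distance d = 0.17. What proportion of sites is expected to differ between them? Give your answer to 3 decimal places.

0.152

p = (3/4)(1 − e^(−4d/3)) = 0.75 × (1 − e^(-0.226667)) = 0.75 × (1 − 0.797186) = 0.152111.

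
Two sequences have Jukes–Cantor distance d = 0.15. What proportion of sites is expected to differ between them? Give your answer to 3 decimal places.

p = (3/4)(1 − e^(−4d/3)) = 0.75 × (1 − e^(-0.2)) = 0.75 × (1 − 0.818731) = 0.135952.

0.136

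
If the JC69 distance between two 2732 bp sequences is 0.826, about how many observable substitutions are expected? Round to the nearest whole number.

1368

Invert JC69: p = (3/4)(1 − e^(−4d/3)) = 0.75 × (1 − e^(-1.101333)) = 0.75 × (1 − 0.332428) = 0.500679.
Expected differing sites = pL ≈ 0.500679 × 2732 = 1367.855028 ≈ 1368.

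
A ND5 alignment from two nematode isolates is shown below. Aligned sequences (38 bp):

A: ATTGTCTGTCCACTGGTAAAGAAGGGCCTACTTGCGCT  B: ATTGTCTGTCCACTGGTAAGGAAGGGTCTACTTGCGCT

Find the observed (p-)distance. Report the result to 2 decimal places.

0.05

The sequences differ at 2 of 38 positions (sites 20, 27).
p = 2/38 = 0.052631… ≈ 0.05 (to 2 d.p.).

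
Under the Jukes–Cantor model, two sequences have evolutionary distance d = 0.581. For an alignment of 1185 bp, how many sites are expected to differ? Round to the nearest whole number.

Invert JC69: p = (3/4)(1 − e^(−4d/3)) = 0.75 × (1 − e^(-0.774667)) = 0.75 × (1 − 0.460857) = 0.404357.
Expected differing sites = pL ≈ 0.404357 × 1185 = 479.163045 ≈ 479.

479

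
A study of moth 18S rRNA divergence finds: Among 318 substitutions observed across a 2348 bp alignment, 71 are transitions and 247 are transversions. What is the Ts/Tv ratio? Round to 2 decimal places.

R = 71/247 = 0.287449… ≈ 0.29 (to 2 d.p.).

0.29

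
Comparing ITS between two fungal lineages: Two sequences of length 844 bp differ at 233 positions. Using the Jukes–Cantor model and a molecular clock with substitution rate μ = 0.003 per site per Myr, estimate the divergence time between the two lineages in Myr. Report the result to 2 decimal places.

p = 233/844 ≈ 0.276066.
d = −(3/4) ln(1 − 4p/3) = −0.75 ln(1 − 0.368088) = −0.75 ln(0.631912)
  = −0.75 × (-0.459005) = 0.344254 substitutions/site.
Under a molecular clock d = 2μt, so t = d/(2μ) = 0.344254 / (2 × 0.003) = 57.38 Myr.

57.38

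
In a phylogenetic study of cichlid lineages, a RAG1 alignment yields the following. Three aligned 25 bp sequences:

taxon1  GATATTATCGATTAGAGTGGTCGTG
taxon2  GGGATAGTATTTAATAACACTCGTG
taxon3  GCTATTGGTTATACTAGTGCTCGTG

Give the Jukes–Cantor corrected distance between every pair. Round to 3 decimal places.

d(taxon1,taxon2) = 0.886, d(taxon1,taxon3) = 0.490, d(taxon2,taxon3) = 0.572

taxon1–taxon2: 13/25 sites differ → p = 0.52, d = −0.75 ln(1 − 0.693333) = 0.886495 ≈ 0.886.
taxon1–taxon3: 9/25 sites differ → p = 0.36, d = −0.75 ln(1 − 0.48) = 0.490445 ≈ 0.490.
taxon2–taxon3: 10/25 sites differ → p = 0.4, d = −0.75 ln(1 − 0.533333) = 0.571605 ≈ 0.572.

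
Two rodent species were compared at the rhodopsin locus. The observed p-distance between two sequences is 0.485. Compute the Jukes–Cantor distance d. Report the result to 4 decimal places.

0.7803

d = −(3/4) ln(1 − 4p/3) = −0.75 ln(1 − 0.646667) = −0.75 ln(0.353333)
  = −0.75 × (-1.040344) = 0.780258 substitutions/site.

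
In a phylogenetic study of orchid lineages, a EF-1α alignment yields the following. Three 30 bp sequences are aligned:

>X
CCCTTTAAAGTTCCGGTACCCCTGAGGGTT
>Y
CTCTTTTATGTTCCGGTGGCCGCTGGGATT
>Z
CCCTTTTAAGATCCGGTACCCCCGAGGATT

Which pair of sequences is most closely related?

X–Y: 10/30 differ, p = 0.333, d = 0.441.
X–Z: 4/30 differ, p = 0.133, d = 0.147.
Y–Z: 8/30 differ, p = 0.267, d = 0.330.
The smallest distance is between X and Z.

X and Z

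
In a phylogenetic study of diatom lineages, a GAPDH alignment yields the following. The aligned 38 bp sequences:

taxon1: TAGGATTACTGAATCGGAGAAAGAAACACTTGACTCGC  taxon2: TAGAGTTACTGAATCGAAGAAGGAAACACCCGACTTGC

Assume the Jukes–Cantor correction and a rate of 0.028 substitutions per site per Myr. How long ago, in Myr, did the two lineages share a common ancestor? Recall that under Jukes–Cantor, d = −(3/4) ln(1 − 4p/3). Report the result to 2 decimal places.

3.77

The sequences differ at 7 of 38 sites (4, 5, 17, 22, 30, 31, 36), so p = 7/38 ≈ 0.184211.
d = −(3/4) ln(1 − 4p/3) = −0.75 ln(1 − 0.245615) = −0.75 ln(0.754385)
  = −0.75 × (-0.281852) = 0.211389 substitutions/site.
Under a molecular clock d = 2μt, so t = d/(2μ) = 0.211389 / (2 × 0.028) = 3.77 Myr.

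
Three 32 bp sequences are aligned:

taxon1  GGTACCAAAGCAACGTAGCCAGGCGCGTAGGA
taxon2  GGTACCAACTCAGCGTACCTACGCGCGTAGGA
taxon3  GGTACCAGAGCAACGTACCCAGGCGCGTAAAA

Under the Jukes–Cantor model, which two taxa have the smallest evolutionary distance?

taxon1 and taxon3

taxon1–taxon2: 6/32 differ, p = 0.188, d = 0.216.
taxon1–taxon3: 4/32 differ, p = 0.125, d = 0.137.
taxon2–taxon3: 8/32 differ, p = 0.250, d = 0.304.
The smallest distance is between taxon1 and taxon3.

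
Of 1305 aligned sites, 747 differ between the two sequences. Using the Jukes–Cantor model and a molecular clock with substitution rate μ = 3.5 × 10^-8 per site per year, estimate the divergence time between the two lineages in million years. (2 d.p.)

p = 747/1305 ≈ 0.572414.
d = −(3/4) ln(1 − 4p/3) = −0.75 ln(1 − 0.763219) = −0.75 ln(0.236781)
  = −0.75 × (-1.440620) = 1.080465 substitutions/site.
Under a molecular clock d = 2μt, so t = d/(2μ) = 1.080465 / (2 × 3.5 × 10^-8) = 15.44 million years.

15.44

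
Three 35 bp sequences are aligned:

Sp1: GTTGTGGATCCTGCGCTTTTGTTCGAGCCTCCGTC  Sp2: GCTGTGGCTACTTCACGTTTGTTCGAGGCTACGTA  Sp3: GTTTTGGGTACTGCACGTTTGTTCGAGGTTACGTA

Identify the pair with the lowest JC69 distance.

Sp2 and Sp3

Sp1–Sp2: 9/35 differ, p = 0.257, d = 0.315.
Sp1–Sp3: 9/35 differ, p = 0.257, d = 0.315.
Sp2–Sp3: 5/35 differ, p = 0.143, d = 0.158.
The smallest distance is between Sp2 and Sp3.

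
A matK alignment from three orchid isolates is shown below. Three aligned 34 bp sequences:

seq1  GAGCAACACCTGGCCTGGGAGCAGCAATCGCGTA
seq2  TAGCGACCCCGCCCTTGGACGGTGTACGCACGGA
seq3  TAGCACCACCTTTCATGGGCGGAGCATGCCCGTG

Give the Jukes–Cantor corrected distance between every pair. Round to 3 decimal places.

d(seq1,seq2) = 0.741, d(seq1,seq3) = 0.423, d(seq2,seq3) = 0.597

seq1–seq2: 16/34 sites differ → p ≈ 0.470588, d = −0.75 ln(1 − 0.627451) = 0.740540 ≈ 0.741.
seq1–seq3: 11/34 sites differ → p ≈ 0.323529, d = −0.75 ln(1 − 0.431372) = 0.423397 ≈ 0.423.
seq2–seq3: 14/34 sites differ → p ≈ 0.411765, d = −0.75 ln(1 − 0.54902) = 0.597249 ≈ 0.597.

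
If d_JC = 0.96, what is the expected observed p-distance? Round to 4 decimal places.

0.5415

p = (3/4)(1 − e^(−4d/3)) = 0.75 × (1 − e^(-1.28)) = 0.75 × (1 − 0.278037) = 0.541472.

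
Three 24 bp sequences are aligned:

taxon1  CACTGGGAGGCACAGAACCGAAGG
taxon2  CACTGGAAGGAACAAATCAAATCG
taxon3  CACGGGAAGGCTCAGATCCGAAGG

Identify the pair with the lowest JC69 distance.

taxon1 and taxon3

taxon1–taxon2: 8/24 differ, p = 0.333, d = 0.441.
taxon1–taxon3: 4/24 differ, p = 0.167, d = 0.188.
taxon2–taxon3: 8/24 differ, p = 0.333, d = 0.441.
The smallest distance is between taxon1 and taxon3.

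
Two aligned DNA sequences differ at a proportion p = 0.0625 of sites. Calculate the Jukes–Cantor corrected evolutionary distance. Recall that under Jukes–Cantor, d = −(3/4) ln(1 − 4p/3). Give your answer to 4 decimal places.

0.0653

d = −(3/4) ln(1 − 4p/3) = −0.75 ln(1 − 0.083333) = −0.75 ln(0.916667)
  = −0.75 × (-0.087011) = 0.065258 substitutions/site.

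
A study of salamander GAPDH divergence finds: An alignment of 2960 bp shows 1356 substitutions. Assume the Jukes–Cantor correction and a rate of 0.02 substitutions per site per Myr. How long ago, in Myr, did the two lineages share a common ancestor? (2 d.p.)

p = 1356/2960 ≈ 0.458108.
d = −(3/4) ln(1 − 4p/3) = −0.75 ln(1 − 0.610811) = −0.75 ln(0.389189)
  = −0.75 × (-0.943690) = 0.707768 substitutions/site.
Under a molecular clock d = 2μt, so t = d/(2μ) = 0.707768 / (2 × 0.02) = 17.69 Myr.

17.69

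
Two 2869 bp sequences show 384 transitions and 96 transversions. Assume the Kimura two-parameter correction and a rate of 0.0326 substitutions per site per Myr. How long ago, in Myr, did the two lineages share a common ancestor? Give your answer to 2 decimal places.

P = 384/2869 ≈ 0.133845 and Q = 96/2869 ≈ 0.033461.
Under the Kimura two-parameter model, d = −½ ln(1 − 2P − Q) − ¼ ln(1 − 2Q).
1 − 2P − Q = 0.698849, giving −½ ln(0.698849) = 0.179160.
1 − 2Q = 0.933078, giving −¼ ln(0.933078) = 0.017317.
d = 0.179160 + 0.017317 = 0.196477.
Under a molecular clock d = 2μt, so t = d/(2μ) = 0.196477 / (2 × 0.0326) = 3.01 Myr.

3.01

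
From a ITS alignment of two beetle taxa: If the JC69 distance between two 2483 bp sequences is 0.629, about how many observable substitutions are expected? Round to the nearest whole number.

1057

Invert JC69: p = (3/4)(1 − e^(−4d/3)) = 0.75 × (1 − e^(-0.838667)) = 0.75 × (1 − 0.432286) = 0.425786.
Expected differing sites = pL ≈ 0.425786 × 2483 = 1057.226638 ≈ 1057.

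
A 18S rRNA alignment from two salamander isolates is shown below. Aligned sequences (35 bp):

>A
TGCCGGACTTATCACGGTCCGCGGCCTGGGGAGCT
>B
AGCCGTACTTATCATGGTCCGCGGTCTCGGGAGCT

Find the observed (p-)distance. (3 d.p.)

The sequences differ at 5 of 35 positions (sites 1, 6, 15, 25, 28).
p = 5/35 = 0.142857… ≈ 0.143 (to 3 d.p.).

0.143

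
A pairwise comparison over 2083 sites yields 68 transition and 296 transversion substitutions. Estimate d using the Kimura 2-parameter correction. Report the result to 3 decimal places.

P = 68/2083 ≈ 0.032645 and Q = 296/2083 ≈ 0.142103.
Under the Kimura two-parameter model, d = −½ ln(1 − 2P − Q) − ¼ ln(1 − 2Q).
1 − 2P − Q = 0.792607, giving −½ ln(0.792607) = 0.116214.
1 − 2Q = 0.715794, giving −¼ ln(0.715794) = 0.083591.
d = 0.116214 + 0.083591 = 0.199805.

0.200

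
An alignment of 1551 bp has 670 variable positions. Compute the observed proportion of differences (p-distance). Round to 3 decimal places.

0.432

p = 670/1551 = 0.431979… ≈ 0.432 (to 3 d.p.).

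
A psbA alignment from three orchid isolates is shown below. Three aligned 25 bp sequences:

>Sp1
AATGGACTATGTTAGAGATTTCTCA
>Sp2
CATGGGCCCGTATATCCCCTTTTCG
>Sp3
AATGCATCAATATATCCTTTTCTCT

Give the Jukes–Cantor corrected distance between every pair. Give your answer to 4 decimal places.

d(Sp1,Sp2) = 1.0298, d(Sp1,Sp3) = 0.6626, d(Sp2,Sp3) = 0.5716

Sp1–Sp2: 14/25 sites differ → p = 0.56, d = −0.75 ln(1 − 0.746667) = 1.029788 ≈ 1.0298.
Sp1–Sp3: 11/25 sites differ → p = 0.44, d = −0.75 ln(1 − 0.586667) = 0.662626 ≈ 0.6626.
Sp2–Sp3: 10/25 sites differ → p = 0.4, d = −0.75 ln(1 − 0.533333) = 0.571605 ≈ 0.5716.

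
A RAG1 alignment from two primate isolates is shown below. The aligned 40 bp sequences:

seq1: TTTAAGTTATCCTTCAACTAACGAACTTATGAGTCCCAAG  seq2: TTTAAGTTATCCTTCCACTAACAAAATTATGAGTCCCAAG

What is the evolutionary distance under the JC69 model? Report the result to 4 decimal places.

The sequences differ at 3 of 40 sites (16, 23, 26), so p = 3/40 = 0.075.
d = −(3/4) ln(1 − 4p/3) = −0.75 ln(1 − 0.1) = −0.75 ln(0.9)
  = −0.75 × (-0.105361) = 0.079021 substitutions/site.

0.0790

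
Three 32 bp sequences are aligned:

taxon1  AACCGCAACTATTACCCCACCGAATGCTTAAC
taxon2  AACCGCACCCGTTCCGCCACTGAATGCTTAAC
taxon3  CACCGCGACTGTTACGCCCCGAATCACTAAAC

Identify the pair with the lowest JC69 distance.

taxon1–taxon2: 6/32 differ, p = 0.188, d = 0.216.
taxon1–taxon3: 11/32 differ, p = 0.344, d = 0.460.
taxon2–taxon3: 12/32 differ, p = 0.375, d = 0.520.
The smallest distance is between taxon1 and taxon2.

taxon1 and taxon2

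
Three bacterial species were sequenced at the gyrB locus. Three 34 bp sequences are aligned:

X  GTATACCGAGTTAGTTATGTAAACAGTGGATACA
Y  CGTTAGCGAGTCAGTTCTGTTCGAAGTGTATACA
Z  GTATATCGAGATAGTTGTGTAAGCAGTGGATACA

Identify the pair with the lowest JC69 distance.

X–Y: 11/34 differ, p = 0.324, d = 0.423.
X–Z: 4/34 differ, p = 0.118, d = 0.128.
Y–Z: 11/34 differ, p = 0.324, d = 0.423.
The smallest distance is between X and Z.

X and Z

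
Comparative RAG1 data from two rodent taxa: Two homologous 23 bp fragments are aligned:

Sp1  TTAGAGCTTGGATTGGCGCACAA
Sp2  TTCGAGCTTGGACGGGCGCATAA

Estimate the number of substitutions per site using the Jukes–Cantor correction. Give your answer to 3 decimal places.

The sequences differ at 4 of 23 sites (3, 13, 14, 21), so p = 4/23 ≈ 0.173913.
d = −(3/4) ln(1 − 4p/3) = −0.75 ln(1 − 0.231884) = −0.75 ln(0.768116)
  = −0.75 × (-0.263815) = 0.197861 substitutions/site.

0.198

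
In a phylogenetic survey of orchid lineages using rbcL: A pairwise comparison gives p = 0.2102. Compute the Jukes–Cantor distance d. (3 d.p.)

d = −(3/4) ln(1 − 4p/3) = −0.75 ln(1 − 0.280267) = −0.75 ln(0.719733)
  = −0.75 × (-0.328875) = 0.246656 substitutions/site.

0.247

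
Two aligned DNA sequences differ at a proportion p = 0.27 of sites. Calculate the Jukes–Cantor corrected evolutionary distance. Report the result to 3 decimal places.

d = −(3/4) ln(1 − 4p/3) = −0.75 ln(1 − 0.36) = −0.75 ln(0.64)
  = −0.75 × (-0.446287) = 0.334715 substitutions/site.

0.335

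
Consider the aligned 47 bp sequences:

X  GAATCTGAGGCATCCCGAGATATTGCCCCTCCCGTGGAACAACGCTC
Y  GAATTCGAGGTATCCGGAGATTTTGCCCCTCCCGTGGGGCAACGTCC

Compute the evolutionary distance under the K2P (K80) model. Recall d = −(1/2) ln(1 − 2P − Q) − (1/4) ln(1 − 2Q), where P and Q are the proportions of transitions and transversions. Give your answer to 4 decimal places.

0.2303

Of 47 sites, 7 differences are transitions and 2 are transversions, so P = 7/47 ≈ 0.148936 and Q = 2/47 ≈ 0.042553.
Under the Kimura two-parameter model, d = −½ ln(1 − 2P − Q) − ¼ ln(1 − 2Q).
1 − 2P − Q = 0.659575, giving −½ ln(0.659575) = 0.208080.
1 − 2Q = 0.914894, giving −¼ ln(0.914894) = 0.022237.
d = 0.208080 + 0.022237 = 0.230317.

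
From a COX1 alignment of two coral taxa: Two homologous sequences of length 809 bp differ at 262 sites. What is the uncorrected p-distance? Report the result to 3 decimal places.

p = 262/809 = 0.323856… ≈ 0.324 (to 3 d.p.).

0.324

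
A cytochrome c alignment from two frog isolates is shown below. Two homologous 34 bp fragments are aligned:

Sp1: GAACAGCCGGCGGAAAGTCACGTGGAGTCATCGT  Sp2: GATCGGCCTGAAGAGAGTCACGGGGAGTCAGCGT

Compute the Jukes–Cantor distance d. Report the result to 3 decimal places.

0.282

The sequences differ at 8 of 34 sites (3, 5, 9, 11, 12, 15, 23, 31), so p = 8/34 ≈ 0.235294.
d = −(3/4) ln(1 − 4p/3) = −0.75 ln(1 − 0.313725) = −0.75 ln(0.686275)
  = −0.75 × (-0.376477) = 0.282358 substitutions/site.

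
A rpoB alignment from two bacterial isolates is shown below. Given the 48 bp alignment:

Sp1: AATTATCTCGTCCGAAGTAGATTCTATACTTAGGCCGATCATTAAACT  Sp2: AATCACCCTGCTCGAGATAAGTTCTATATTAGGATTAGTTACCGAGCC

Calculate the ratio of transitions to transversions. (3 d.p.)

Transitions are A↔G and C↔T; transversions are all other mismatches.
Transitions: 23. Transversions: 1.
R = 23/1 = 23.000.

23.000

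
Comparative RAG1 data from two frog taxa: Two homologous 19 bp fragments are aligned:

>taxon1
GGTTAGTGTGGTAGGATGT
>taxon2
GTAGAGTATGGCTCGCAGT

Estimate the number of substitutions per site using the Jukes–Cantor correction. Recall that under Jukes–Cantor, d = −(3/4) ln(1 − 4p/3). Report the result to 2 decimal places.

0.75

The sequences differ at 9 of 19 sites (2, 3, 4, 8, 12, 13, 14, 16, 17), so p = 9/19 ≈ 0.473684.
d = −(3/4) ln(1 − 4p/3) = −0.75 ln(1 − 0.631579) = −0.75 ln(0.368421)
  = −0.75 × (-0.998529) = 0.748897 substitutions/site.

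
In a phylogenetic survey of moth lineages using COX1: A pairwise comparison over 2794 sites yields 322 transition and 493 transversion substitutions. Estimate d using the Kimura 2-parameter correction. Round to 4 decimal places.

0.3700

P = 322/2794 ≈ 0.115247 and Q = 493/2794 ≈ 0.17645.
Under the Kimura two-parameter model, d = −½ ln(1 − 2P − Q) − ¼ ln(1 − 2Q).
1 − 2P − Q = 0.593056, giving −½ ln(0.593056) = 0.261233.
1 − 2Q = 0.6471, giving −¼ ln(0.6471) = 0.108814.
d = 0.261233 + 0.108814 = 0.370047.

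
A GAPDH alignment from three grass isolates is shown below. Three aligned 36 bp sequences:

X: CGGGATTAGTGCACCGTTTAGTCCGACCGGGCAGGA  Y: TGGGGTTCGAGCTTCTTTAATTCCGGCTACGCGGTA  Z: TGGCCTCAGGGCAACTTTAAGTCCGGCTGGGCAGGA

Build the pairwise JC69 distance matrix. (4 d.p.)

X–Y: 15/36 sites differ → p ≈ 0.416667, d = −0.75 ln(1 − 0.555556) = 0.608198 ≈ 0.6082.
X–Z: 10/36 sites differ → p ≈ 0.277778, d = −0.75 ln(1 − 0.370371) = 0.346968 ≈ 0.3470.
Y–Z: 12/36 sites differ → p ≈ 0.333333, d = −0.75 ln(1 − 0.444444) = 0.440839 ≈ 0.4408.

d(X,Y) = 0.6082, d(X,Z) = 0.3470, d(Y,Z) = 0.4408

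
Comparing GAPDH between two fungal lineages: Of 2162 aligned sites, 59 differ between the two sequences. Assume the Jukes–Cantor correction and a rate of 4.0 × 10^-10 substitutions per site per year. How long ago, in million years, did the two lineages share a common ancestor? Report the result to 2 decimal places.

p = 59/2162 ≈ 0.02729.
d = −(3/4) ln(1 − 4p/3) = −0.75 ln(1 − 0.036387) = −0.75 ln(0.963613)
  = −0.75 × (-0.037066) = 0.027800 substitutions/site.
Under a molecular clock d = 2μt, so t = d/(2μ) = 0.027800 / (2 × 4.0 × 10^-10) = 34.75 million years.

34.75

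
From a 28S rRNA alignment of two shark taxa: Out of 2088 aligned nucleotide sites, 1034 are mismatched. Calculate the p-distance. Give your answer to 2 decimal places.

0.50

p = 1034/2088 = 0.495210… ≈ 0.50 (to 2 d.p.).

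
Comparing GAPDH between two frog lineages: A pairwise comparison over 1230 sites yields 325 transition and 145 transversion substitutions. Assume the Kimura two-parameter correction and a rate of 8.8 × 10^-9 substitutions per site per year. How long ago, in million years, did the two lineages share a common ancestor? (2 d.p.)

P = 325/1230 ≈ 0.264228 and Q = 145/1230 ≈ 0.117886.
Under the Kimura two-parameter model, d = −½ ln(1 − 2P − Q) − ¼ ln(1 − 2Q).
1 − 2P − Q = 0.353658, giving −½ ln(0.353658) = 0.519712.
1 − 2Q = 0.764228, giving −¼ ln(0.764228) = 0.067222.
d = 0.519712 + 0.067222 = 0.586934.
Under a molecular clock d = 2μt, so t = d/(2μ) = 0.586934 / (2 × 8.8 × 10^-9) = 33.35 million years.

33.35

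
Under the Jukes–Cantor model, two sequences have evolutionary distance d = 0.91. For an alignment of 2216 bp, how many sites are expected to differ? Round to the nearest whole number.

Invert JC69: p = (3/4)(1 − e^(−4d/3)) = 0.75 × (1 − e^(-1.213333)) = 0.75 × (1 − 0.297205) = 0.527096.
Expected differing sites = pL ≈ 0.527096 × 2216 = 1168.044736 ≈ 1168.

1168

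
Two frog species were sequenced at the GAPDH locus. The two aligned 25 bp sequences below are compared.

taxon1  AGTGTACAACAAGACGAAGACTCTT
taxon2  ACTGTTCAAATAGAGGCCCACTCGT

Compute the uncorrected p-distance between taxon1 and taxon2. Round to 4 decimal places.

The sequences differ at 9 of 25 positions (sites 2, 6, 10, 11, 15, 17, 18, 19, 24).
p = 9/25 = 0.3600.

0.3600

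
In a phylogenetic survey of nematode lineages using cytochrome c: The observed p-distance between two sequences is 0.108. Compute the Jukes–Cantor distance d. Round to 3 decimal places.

d = −(3/4) ln(1 − 4p/3) = −0.75 ln(1 − 0.144) = −0.75 ln(0.856)
  = −0.75 × (-0.155485) = 0.116614 substitutions/site.

0.117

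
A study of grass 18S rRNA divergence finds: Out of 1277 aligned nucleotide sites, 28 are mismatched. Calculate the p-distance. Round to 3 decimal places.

p = 28/1277 = 0.021926… ≈ 0.022 (to 3 d.p.).

0.022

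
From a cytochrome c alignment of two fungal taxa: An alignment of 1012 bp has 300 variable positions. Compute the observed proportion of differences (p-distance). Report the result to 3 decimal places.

0.296

p = 300/1012 = 0.296442… ≈ 0.296 (to 3 d.p.).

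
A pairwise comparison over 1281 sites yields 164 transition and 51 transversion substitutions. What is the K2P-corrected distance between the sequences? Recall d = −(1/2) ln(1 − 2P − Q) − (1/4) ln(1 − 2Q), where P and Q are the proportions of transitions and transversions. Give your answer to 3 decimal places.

0.196

P = 164/1281 ≈ 0.128025 and Q = 51/1281 ≈ 0.039813.
Under the Kimura two-parameter model, d = −½ ln(1 − 2P − Q) − ¼ ln(1 − 2Q).
1 − 2P − Q = 0.704137, giving −½ ln(0.704137) = 0.175391.
1 − 2Q = 0.920374, giving −¼ ln(0.920374) = 0.020744.
d = 0.175391 + 0.020744 = 0.196135.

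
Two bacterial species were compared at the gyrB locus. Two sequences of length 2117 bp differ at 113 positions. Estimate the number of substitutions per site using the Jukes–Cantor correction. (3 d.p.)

p = 113/2117 ≈ 0.053377.
d = −(3/4) ln(1 − 4p/3) = −0.75 ln(1 − 0.071169) = −0.75 ln(0.928831)
  = −0.75 × (-0.073828) = 0.055371 substitutions/site.

0.055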